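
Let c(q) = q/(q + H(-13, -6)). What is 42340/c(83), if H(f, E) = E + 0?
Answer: 3260180/83 ≈ 39279.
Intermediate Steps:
H(f, E) = E
c(q) = q/(-6 + q) (c(q) = q/(q - 6) = q/(-6 + q))
42340/c(83) = 42340/((83/(-6 + 83))) = 42340/((83/77)) = 42340/((83*(1/77))) = 42340/(83/77) = 42340*(77/83) = 3260180/83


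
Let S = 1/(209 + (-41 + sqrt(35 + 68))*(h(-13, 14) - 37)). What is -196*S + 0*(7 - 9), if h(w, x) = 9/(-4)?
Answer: -2851016/25178841 - 61544*sqrt(103)/25178841 ≈ -0.13804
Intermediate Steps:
h(w, x) = -9/4 (h(w, x) = 9*(-1/4) = -9/4)
S = 1/(7273/4 - 157*sqrt(103)/4) (S = 1/(209 + (-41 + sqrt(35 + 68))*(-9/4 - 37)) = 1/(209 + (-41 + sqrt(103))*(-157/4)) = 1/(209 + (6437/4 - 157*sqrt(103)/4)) = 1/(7273/4 - 157*sqrt(103)/4) ≈ 0.00070427)
-196*S + 0*(7 - 9) = -196*(14546/25178841 + 314*sqrt(103)/25178841) + 0*(7 - 9) = (-2851016/25178841 - 61544*sqrt(103)/25178841) + 0*(-2) = (-2851016/25178841 - 61544*sqrt(103)/25178841) + 0 = -2851016/25178841 - 61544*sqrt(103)/25178841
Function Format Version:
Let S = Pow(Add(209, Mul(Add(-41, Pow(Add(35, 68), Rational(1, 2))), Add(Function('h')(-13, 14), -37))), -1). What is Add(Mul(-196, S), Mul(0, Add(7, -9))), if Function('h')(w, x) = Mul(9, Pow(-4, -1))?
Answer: Add(Rational(-2851016, 25178841), Mul(Rational(-61544, 25178841), Pow(103, Rational(1, 2)))) ≈ -0.13804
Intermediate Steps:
Function('h')(w, x) = Rational(-9, 4) (Function('h')(w, x) = Mul(9, Rational(-1, 4)) = Rational(-9, 4))
S = Pow(Add(Rational(7273, 4), Mul(Rational(-157, 4), Pow(103, Rational(1, 2)))), -1) (S = Pow(Add(209, Mul(Add(-41, Pow(Add(35, 68), Rational(1, 2))), Add(Rational(-9, 4), -37))), -1) = Pow(Add(209, Mul(Add(-41, Pow(103, Rational(1, 2))), Rational(-157, 4))), -1) = Pow(Add(209, Add(Rational(6437, 4), Mul(Rational(-157, 4), Pow(103, Rational(1, 2))))), -1) = Pow(Add(Rational(7273, 4), Mul(Rational(-157, 4), Pow(103, Rational(1, 2)))), -1) ≈ 0.00070427)
Add(Mul(-196, S), Mul(0, Add(7, -9))) = Add(Mul(-196, Add(Rational(14546, 25178841), Mul(Rational(314, 25178841), Pow(103, Rational(1, 2))))), Mul(0, Add(7, -9))) = Add(Add(Rational(-2851016, 25178841), Mul(Rational(-61544, 25178841), Pow(103, Rational(1, 2)))), Mul(0, -2)) = Add(Add(Rational(-2851016, 25178841), Mul(Rational(-61544, 25178841), Pow(103, Rational(1, 2)))), 0) = Add(Rational(-2851016, 25178841), Mul(Rational(-61544, 25178841), Pow(103, Rational(1, 2))))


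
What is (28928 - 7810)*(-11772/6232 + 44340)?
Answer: 729402806343/779 ≈ 9.3633e+8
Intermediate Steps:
(28928 - 7810)*(-11772/6232 + 44340) = 21118*(-11772*1/6232 + 44340) = 21118*(-2943/1558 + 44340) = 21118*(69078777/1558) = 729402806343/779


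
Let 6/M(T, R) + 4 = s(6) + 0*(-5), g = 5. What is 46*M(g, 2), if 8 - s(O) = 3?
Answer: 276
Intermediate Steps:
s(O) = 5 (s(O) = 8 - 1*3 = 8 - 3 = 5)
M(T, R) = 6 (M(T, R) = 6/(-4 + (5 + 0*(-5))) = 6/(-4 + (5 + 0)) = 6/(-4 + 5) = 6/1 = 6*1 = 6)
46*M(g, 2) = 46*6 = 276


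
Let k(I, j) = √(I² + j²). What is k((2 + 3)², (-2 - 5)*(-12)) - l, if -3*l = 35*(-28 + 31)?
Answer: 35 + √7681 ≈ 122.64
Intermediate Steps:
l = -35 (l = -35*(-28 + 31)/3 = -35*3/3 = -⅓*105 = -35)
k((2 + 3)², (-2 - 5)*(-12)) - l = √(((2 + 3)²)² + ((-2 - 5)*(-12))²) - 1*(-35) = √((5²)² + (-7*(-12))²) + 35 = √(25² + 84²) + 35 = √(625 + 7056) + 35 = √7681 + 35 = 35 + √7681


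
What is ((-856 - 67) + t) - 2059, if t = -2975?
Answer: -5957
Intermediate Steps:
((-856 - 67) + t) - 2059 = ((-856 - 67) - 2975) - 2059 = (-923 - 2975) - 2059 = -3898 - 2059 = -5957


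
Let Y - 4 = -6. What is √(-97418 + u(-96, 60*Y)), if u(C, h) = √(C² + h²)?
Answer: √(-97418 + 24*√41) ≈ 311.87*I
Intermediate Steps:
Y = -2 (Y = 4 - 6 = -2)
√(-97418 + u(-96, 60*Y)) = √(-97418 + √((-96)² + (60*(-2))²)) = √(-97418 + √(9216 + (-120)²)) = √(-97418 + √(9216 + 14400)) = √(-97418 + √23616) = √(-97418 + 24*√41)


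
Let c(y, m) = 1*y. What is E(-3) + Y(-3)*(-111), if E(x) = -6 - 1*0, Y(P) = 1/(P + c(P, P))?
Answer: 25/2 ≈ 12.500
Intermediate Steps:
c(y, m) = y
Y(P) = 1/(2*P) (Y(P) = 1/(P + P) = 1/(2*P))
E(x) = -6 (E(x) = -6 + 0 = -6)
E(-3) + Y(-3)*(-111) = -6 + ((½)/(-3))*(-111) = -6 + ((½)*(-⅓))*(-111) = -6 - ⅙*(-111) = -6 + 37/2 = 25/2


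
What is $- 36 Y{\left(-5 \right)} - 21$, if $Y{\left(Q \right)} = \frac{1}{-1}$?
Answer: $15$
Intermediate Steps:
$Y{\left(Q \right)} = -1$
$- 36 Y{\left(-5 \right)} - 21 = \left(-36\right) \left(-1\right) - 21 = 36 - 21 = 15$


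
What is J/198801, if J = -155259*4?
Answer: -69004/22089 ≈ -3.1239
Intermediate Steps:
J = -621036
J/198801 = -621036/198801 = -621036*1/198801 = -69004/22089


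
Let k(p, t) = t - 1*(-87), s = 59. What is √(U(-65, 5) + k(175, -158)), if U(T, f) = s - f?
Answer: I*√17 ≈ 4.1231*I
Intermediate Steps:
U(T, f) = 59 - f
k(p, t) = 87 + t (k(p, t) = t + 87 = 87 + t)
√(U(-65, 5) + k(175, -158)) = √((59 - 1*5) + (87 - 158)) = √((59 - 5) - 71) = √(54 - 71) = √(-17) = I*√17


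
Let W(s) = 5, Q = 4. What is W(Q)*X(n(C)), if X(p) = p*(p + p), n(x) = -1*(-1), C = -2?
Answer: 10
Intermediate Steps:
n(x) = 1
X(p) = 2*p**2 (X(p) = p*(2*p) = 2*p**2)
W(Q)*X(n(C)) = 5*(2*1**2) = 5*(2*1) = 5*2 = 10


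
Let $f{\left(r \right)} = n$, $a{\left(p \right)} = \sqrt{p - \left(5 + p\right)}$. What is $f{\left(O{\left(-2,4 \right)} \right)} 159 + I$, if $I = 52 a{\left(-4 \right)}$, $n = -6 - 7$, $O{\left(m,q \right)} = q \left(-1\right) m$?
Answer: $-2067 + 52 i \sqrt{5} \approx -2067.0 + 116.28 i$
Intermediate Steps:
$O{\left(m,q \right)} = - m q$ ($O{\left(m,q \right)} = - q m = - m q$)
$a{\left(p \right)} = i \sqrt{5}$ ($a{\left(p \right)} = \sqrt{-5} = i \sqrt{5}$)
$n = -13$ ($n = -6 - 7 = -13$)
$f{\left(r \right)} = -13$
$I = 52 i \sqrt{5} \approx 116.28 i$
$f{\left(O{\left(-2,4 \right)} \right)} 159 + I = \left(-13\right) 159 + 52 i \sqrt{5} = -2067 + 52 i \sqrt{5}$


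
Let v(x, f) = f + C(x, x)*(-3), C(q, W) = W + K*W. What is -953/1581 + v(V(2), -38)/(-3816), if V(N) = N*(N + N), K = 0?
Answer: -589771/1005516 ≈ -0.58654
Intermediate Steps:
V(N) = 2*N² (V(N) = N*(2*N) = 2*N²)
C(q, W) = W (C(q, W) = W + 0*W = W + 0 = W)
v(x, f) = f - 3*x (v(x, f) = f + x*(-3) = f - 3*x)
-953/1581 + v(V(2), -38)/(-3816) = -953/1581 + (-38 - 6*2²)/(-3816) = -953*1/1581 + (-38 - 6*4)*(-1/3816) = -953/1581 + (-38 - 3*8)*(-1/3816) = -953/1581 + (-38 - 24)*(-1/3816) = -953/1581 - 62*(-1/3816) = -953/1581 + 31/1908 = -589771/1005516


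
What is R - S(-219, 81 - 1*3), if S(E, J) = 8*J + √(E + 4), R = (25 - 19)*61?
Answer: -258 - I*√215 ≈ -258.0 - 14.663*I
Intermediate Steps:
R = 366 (R = 6*61 = 366)
S(E, J) = √(4 + E) + 8*J (S(E, J) = 8*J + √(4 + E) = √(4 + E) + 8*J)
R - S(-219, 81 - 1*3) = 366 - (√(4 - 219) + 8*(81 - 1*3)) = 366 - (√(-215) + 8*(81 - 3)) = 366 - (I*√215 + 8*78) = 366 - (I*√215 + 624) = 366 - (624 + I*√215) = 366 + (-624 - I*√215) = -258 - I*√215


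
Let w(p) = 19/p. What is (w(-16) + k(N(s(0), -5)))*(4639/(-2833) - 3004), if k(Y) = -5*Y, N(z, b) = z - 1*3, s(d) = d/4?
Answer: -1881808591/45328 ≈ -41515.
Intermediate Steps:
s(d) = d/4 (s(d) = d*(¼) = d/4)
N(z, b) = -3 + z (N(z, b) = z - 3 = -3 + z)
(w(-16) + k(N(s(0), -5)))*(4639/(-2833) - 3004) = (19/(-16) - 5*(-3 + (¼)*0))*(4639/(-2833) - 3004) = (19*(-1/16) - 5*(-3 + 0))*(4639*(-1/2833) - 3004) = (-19/16 - 5*(-3))*(-4639/2833 - 3004) = (-19/16 + 15)*(-8514971/2833) = (221/16)*(-8514971/2833) = -1881808591/45328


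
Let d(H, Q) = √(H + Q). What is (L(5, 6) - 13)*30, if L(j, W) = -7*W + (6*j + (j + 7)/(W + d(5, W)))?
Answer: -3318/5 - 72*√11/5 ≈ -711.36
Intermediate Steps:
L(j, W) = -7*W + 6*j + (7 + j)/(W + √(5 + W)) (L(j, W) = -7*W + (6*j + (j + 7)/(W + √(5 + W))) = -7*W + (6*j + (7 + j)/(W + √(5 + W))) = -7*W + 6*j + (7 + j)/(W + √(5 + W)))
(L(5, 6) - 13)*30 = ((7 + 5 - 7*6² - 7*6*√(5 + 6) + 6*6*5 + 6*5*√(5 + 6))/(6 + √(5 + 6)) - 13)*30 = ((7 + 5 - 7*36 - 7*6*√11 + 180 + 6*5*√11)/(6 + √11) - 13)*30 = ((7 + 5 - 252 - 42*√11 + 180 + 30*√11)/(6 + √11) - 13)*30 = ((-60 - 12*√11)/(6 + √11) - 13)*30 = (-13 + (-60 - 12*√11)/(6 + √11))*30 = -390 + 30*(-60 - 12*√11)/(6 + √11)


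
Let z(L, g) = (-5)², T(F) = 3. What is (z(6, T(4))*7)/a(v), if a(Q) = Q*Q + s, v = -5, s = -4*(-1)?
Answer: 175/29 ≈ 6.0345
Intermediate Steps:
s = 4
z(L, g) = 25
a(Q) = 4 + Q² (a(Q) = Q*Q + 4 = Q² + 4 = 4 + Q²)
(z(6, T(4))*7)/a(v) = (25*7)/(4 + (-5)²) = 175/(4 + 25) = 175/29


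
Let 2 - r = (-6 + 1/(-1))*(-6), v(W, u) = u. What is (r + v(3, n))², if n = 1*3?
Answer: 1369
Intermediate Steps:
n = 3
r = -40 (r = 2 - (-6 + 1/(-1))*(-6) = 2 - (-6 - 1)*(-6) = 2 - (-7)*(-6) = 2 - 1*42 = 2 - 42 = -40)
(r + v(3, n))² = (-40 + 3)² = (-37)² = 1369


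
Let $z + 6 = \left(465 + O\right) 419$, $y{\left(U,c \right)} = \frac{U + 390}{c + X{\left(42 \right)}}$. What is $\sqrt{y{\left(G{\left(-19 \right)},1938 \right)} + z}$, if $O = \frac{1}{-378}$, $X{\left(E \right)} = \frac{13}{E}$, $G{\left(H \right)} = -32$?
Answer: $\frac{\sqrt{20499226429619601510}}{10257534} \approx 441.39$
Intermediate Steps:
$y{\left(U,c \right)} = \frac{390 + U}{\frac{13}{42} + c}$ ($y{\left(U,c \right)} = \frac{U + 390}{c + \frac{13}{42}} = \frac{390 + U}{c + 13 \cdot \frac{1}{42}} = \frac{390 + U}{c + \frac{13}{42}} = \frac{390 + U}{\frac{13}{42} + c}$)
$O = - \frac{1}{378} \approx -0.0026455$
$z = \frac{73644943}{378}$ ($z = -6 + \left(465 - \frac{1}{378}\right) 419 = -6 + \frac{175769}{378} \cdot 419 = -6 + \frac{73647211}{378} = \frac{73644943}{378} \approx 1.9483 \cdot 10^{5}$)
$\sqrt{y{\left(G{\left(-19 \right)},1938 \right)} + z} = \sqrt{\frac{42 \left(390 - 32\right)}{13 + 42 \cdot 1938} + \frac{73644943}{378}} = \sqrt{42 \frac{1}{13 + 81396} \cdot 358 + \frac{73644943}{378}} = \sqrt{42 \cdot \frac{1}{81409} \cdot 358 + \frac{73644943}{378}} = \sqrt{\frac{15036}{81409} + \frac{73644943}{378}} = \sqrt{\frac{5995366848295}{30772602}} = \frac{\sqrt{20499226429619601510}}{10257534}$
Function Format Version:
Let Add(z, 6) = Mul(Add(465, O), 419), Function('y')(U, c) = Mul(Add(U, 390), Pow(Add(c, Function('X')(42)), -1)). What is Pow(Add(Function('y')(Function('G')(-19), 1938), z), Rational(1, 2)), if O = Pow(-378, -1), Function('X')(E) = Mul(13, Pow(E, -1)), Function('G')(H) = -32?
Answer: Mul(Rational(1, 10257534), Pow(20499226429619601510, Rational(1, 2))) ≈ 441.39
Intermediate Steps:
Function('y')(U, c) = Mul(Pow(Add(Rational(13, 42), c), -1), Add(390, U)) (Function('y')(U, c) = Mul(Add(U, 390), Pow(Add(c, Mul(13, Pow(42, -1))), -1)) = Mul(Add(390, U), Pow(Add(c, Mul(13, Rational(1, 42))), -1)) = Mul(Add(390, U), Pow(Add(c, Rational(13, 42)), -1)) = Mul(Add(390, U), Pow(Add(Rational(13, 42), c), -1)) = Mul(Pow(Add(Rational(13, 42), c), -1), Add(390, U)))
O = Rational(-1, 378) ≈ -0.0026455
z = Rational(73644943, 378) (z = Add(-6, Mul(Add(465, Rational(-1, 378)), 419)) = Add(-6, Mul(Rational(175769, 378), 419)) = Add(-6, Rational(73647211, 378)) = Rational(73644943, 378) ≈ 1.9483e+5)
Pow(Add(Function('y')(Function('G')(-19), 1938), z), Rational(1, 2)) = Pow(Add(Mul(42, Pow(Add(13, Mul(42, 1938)), -1), Add(390, -32)), Rational(73644943, 378)), Rational(1, 2)) = Pow(Add(Mul(42, Pow(Add(13, 81396), -1), 358), Rational(73644943, 378)), Rational(1, 2)) = Pow(Add(Mul(42, Pow(81409, -1), 358), Rational(73644943, 378)), Rational(1, 2)) = Pow(Add(Mul(42, Rational(1, 81409), 358), Rational(73644943, 378)), Rational(1, 2)) = Pow(Add(Rational(15036, 81409), Rational(73644943, 378)), Rational(1, 2)) = Pow(Rational(5995366848295, 30772602), Rational(1, 2)) = Mul(Rational(1, 10257534), Pow(20499226429619601510, Rational(1, 2)))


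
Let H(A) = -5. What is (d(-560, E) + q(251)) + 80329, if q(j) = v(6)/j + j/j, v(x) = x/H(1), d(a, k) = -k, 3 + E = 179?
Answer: 100593264/1255 ≈ 80154.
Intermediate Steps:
E = 176 (E = -3 + 179 = 176)
v(x) = -x/5 (v(x) = x/(-5) = x*(-⅕) = -x/5)
q(j) = 1 - 6/(5*j) (q(j) = (-⅕*6)/j + j/j = -6/(5*j) + 1 = 1 - 6/(5*j))
(d(-560, E) + q(251)) + 80329 = (-1*176 + (-6/5 + 251)/251) + 80329 = (-176 + (1/251)*(1249/5)) + 80329 = (-176 + 1249/1255) + 80329 = -219631/1255 + 80329 = 100593264/1255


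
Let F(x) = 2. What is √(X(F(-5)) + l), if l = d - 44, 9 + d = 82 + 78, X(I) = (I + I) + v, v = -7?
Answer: 2*√26 ≈ 10.198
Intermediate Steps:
X(I) = -7 + 2*I (X(I) = (I + I) - 7 = 2*I - 7 = -7 + 2*I)
d = 151 (d = -9 + (82 + 78) = -9 + 160 = 151)
l = 107 (l = 151 - 44 = 107)
√(X(F(-5)) + l) = √((-7 + 2*2) + 107) = √((-7 + 4) + 107) = √(-3 + 107) = √104 = 2*√26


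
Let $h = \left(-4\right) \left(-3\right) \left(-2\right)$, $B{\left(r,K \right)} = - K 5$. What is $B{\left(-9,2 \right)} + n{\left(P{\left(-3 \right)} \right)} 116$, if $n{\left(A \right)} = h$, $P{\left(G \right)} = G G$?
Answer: $-2794$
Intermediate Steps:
$P{\left(G \right)} = G^{2}$
$B{\left(r,K \right)} = - 5 K$
$h = -24$ ($h = 12 \left(-2\right) = -24$)
$n{\left(A \right)} = -24$
$B{\left(-9,2 \right)} + n{\left(P{\left(-3 \right)} \right)} 116 = \left(-5\right) 2 - 2784 = -10 - 2784 = -2794$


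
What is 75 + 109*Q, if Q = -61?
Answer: -6574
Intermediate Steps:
75 + 109*Q = 75 + 109*(-61) = 75 - 6649 = -6574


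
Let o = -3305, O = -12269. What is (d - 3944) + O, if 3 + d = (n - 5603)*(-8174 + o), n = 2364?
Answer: 37164265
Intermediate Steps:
d = 37180478 (d = -3 + (2364 - 5603)*(-8174 - 3305) = -3 - 3239*(-11479) = -3 + 37180481 = 37180478)
(d - 3944) + O = (37180478 - 3944) - 12269 = 37176534 - 12269 = 37164265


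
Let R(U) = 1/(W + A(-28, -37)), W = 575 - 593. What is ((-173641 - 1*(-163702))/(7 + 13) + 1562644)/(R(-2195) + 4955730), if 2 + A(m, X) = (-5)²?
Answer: 31242941/99114604 ≈ 0.31522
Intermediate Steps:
A(m, X) = 23 (A(m, X) = -2 + (-5)² = -2 + 25 = 23)
W = -18
R(U) = ⅕ (R(U) = 1/(-18 + 23) = 1/5 = ⅕)
((-173641 - 1*(-163702))/(7 + 13) + 1562644)/(R(-2195) + 4955730) = ((-173641 - 1*(-163702))/(7 + 13) + 1562644)/(⅕ + 4955730) = ((-173641 + 163702)/20 + 1562644)/(24778651/5) = (-9939*1/20 + 1562644)*(5/24778651) = (-9939/20 + 1562644)*(5/24778651) = (31242941/20)*(5/24778651) = 31242941/99114604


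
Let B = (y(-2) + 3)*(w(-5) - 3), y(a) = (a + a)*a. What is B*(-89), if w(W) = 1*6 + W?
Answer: 1958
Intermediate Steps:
w(W) = 6 + W
y(a) = 2*a² (y(a) = (2*a)*a = 2*a²)
B = -22 (B = (2*(-2)² + 3)*((6 - 5) - 3) = (2*4 + 3)*(1 - 3) = (8 + 3)*(-2) = 11*(-2) = -22)
B*(-89) = -22*(-89) = 1958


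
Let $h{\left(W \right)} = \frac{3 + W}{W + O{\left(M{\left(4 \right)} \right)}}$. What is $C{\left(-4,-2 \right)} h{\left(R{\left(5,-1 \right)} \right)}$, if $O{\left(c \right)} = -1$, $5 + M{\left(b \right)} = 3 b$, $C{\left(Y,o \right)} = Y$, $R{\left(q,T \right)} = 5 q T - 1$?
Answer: $- \frac{92}{27} \approx -3.4074$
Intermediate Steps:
$R{\left(q,T \right)} = -1 + 5 T q$ ($R{\left(q,T \right)} = 5 T q - 1 = -1 + 5 T q$)
$M{\left(b \right)} = -5 + 3 b$
$h{\left(W \right)} = \frac{3 + W}{-1 + W}$ ($h{\left(W \right)} = \frac{3 + W}{W - 1} = \frac{3 + W}{-1 + W}$)
$C{\left(-4,-2 \right)} h{\left(R{\left(5,-1 \right)} \right)} = - 4 \frac{3 + \left(-1 + 5 \left(-1\right) 5\right)}{-1 + \left(-1 + 5 \left(-1\right) 5\right)} = - 4 \frac{3 - 26}{-1 - 26} = - 4 \frac{1}{-27} \left(-23\right) = - 4 \left(\left(- \frac{1}{27}\right) \left(-23\right)\right) = \left(-4\right) \frac{23}{27} = - \frac{92}{27}$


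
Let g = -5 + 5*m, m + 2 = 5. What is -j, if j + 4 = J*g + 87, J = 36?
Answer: -443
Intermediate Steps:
m = 3 (m = -2 + 5 = 3)
g = 10 (g = -5 + 5*3 = -5 + 15 = 10)
j = 443 (j = -4 + (36*10 + 87) = -4 + (360 + 87) = -4 + 447 = 443)
-j = -1*443 = -443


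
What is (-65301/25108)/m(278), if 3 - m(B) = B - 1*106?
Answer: 65301/4243252 ≈ 0.015389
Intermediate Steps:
m(B) = 109 - B (m(B) = 3 - (B - 1*106) = 3 - (B - 106) = 3 - (-106 + B) = 3 + (106 - B) = 109 - B)
(-65301/25108)/m(278) = (-65301/25108)/(109 - 1*278) = (-65301*1/25108)/(109 - 278) = -65301/25108/(-169) = -65301/25108*(-1/169) = 65301/4243252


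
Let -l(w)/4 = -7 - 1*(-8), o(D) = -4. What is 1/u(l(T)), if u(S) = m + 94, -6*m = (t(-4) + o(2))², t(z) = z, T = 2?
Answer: 3/250 ≈ 0.012000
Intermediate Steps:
l(w) = -4 (l(w) = -4*(-7 - 1*(-8)) = -4*(-7 + 8) = -4*1 = -4)
m = -32/3 (m = -(-4 - 4)²/6 = -⅙*(-8)² = -⅙*64 = -32/3 ≈ -10.667)
u(S) = 250/3 (u(S) = -32/3 + 94 = 250/3)
1/u(l(T)) = 1/(250/3) = 3/250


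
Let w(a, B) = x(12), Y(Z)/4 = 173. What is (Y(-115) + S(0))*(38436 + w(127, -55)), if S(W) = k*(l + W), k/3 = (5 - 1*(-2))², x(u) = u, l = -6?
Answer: -7305120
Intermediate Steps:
Y(Z) = 692 (Y(Z) = 4*173 = 692)
w(a, B) = 12
k = 147 (k = 3*(5 - 1*(-2))² = 3*(5 + 2)² = 3*7² = 3*49 = 147)
S(W) = -882 + 147*W (S(W) = 147*(-6 + W) = -882 + 147*W)
(Y(-115) + S(0))*(38436 + w(127, -55)) = (692 + (-882 + 147*0))*(38436 + 12) = (692 + (-882 + 0))*38448 = (692 - 882)*38448 = -190*38448 = -7305120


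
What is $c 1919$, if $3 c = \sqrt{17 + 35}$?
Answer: $\frac{3838 \sqrt{13}}{3} \approx 4612.7$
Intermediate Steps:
$c = \frac{2 \sqrt{13}}{3}$ ($c = \frac{\sqrt{17 + 35}}{3} = \frac{\sqrt{52}}{3} = \frac{2 \sqrt{13}}{3} \approx 2.4037$)
$c 1919 = \frac{2 \sqrt{13}}{3} \cdot 1919 = \frac{3838 \sqrt{13}}{3}$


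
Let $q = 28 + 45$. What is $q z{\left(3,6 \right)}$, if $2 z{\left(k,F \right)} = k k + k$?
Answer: $438$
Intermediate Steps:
$z{\left(k,F \right)} = \frac{k}{2} + \frac{k^{2}}{2}$ ($z{\left(k,F \right)} = \frac{k k + k}{2} = \frac{k^{2} + k}{2} = \frac{k + k^{2}}{2} = \frac{k}{2} + \frac{k^{2}}{2}$)
$q = 73$
$q z{\left(3,6 \right)} = 73 \cdot \frac{1}{2} \cdot 3 \left(1 + 3\right) = 73 \cdot \frac{1}{2} \cdot 3 \cdot 4 = 73 \cdot 6 = 438$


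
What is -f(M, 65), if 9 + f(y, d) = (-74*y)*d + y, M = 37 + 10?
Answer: 226032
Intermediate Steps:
M = 47
f(y, d) = -9 + y - 74*d*y (f(y, d) = -9 + ((-74*y)*d + y) = -9 + (-74*d*y + y) = -9 + (y - 74*d*y) = -9 + y - 74*d*y)
-f(M, 65) = -(-9 + 47 - 74*65*47) = -(-9 + 47 - 226070) = -1*(-226032) = 226032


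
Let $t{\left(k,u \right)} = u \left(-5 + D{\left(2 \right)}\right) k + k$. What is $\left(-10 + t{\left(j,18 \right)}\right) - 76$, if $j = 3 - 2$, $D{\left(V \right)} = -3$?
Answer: $-229$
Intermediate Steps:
$j = 1$ ($j = 3 - 2 = 1$)
$t{\left(k,u \right)} = k - 8 k u$ ($t{\left(k,u \right)} = u \left(-5 - 3\right) k + k = u \left(-8\right) k + k = - 8 u k + k = - 8 k u + k = k - 8 k u$)
$\left(-10 + t{\left(j,18 \right)}\right) - 76 = \left(-10 + 1 \left(1 - 144\right)\right) - 76 = \left(-10 + 1 \left(-143\right)\right) - 76 = \left(-10 - 143\right) - 76 = -153 - 76 = -229$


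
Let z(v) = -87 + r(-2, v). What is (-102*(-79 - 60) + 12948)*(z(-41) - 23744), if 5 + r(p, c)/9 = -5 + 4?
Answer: -647904510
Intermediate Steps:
r(p, c) = -54 (r(p, c) = -45 + 9*(-5 + 4) = -45 + 9*(-1) = -45 - 9 = -54)
z(v) = -141 (z(v) = -87 - 54 = -141)
(-102*(-79 - 60) + 12948)*(z(-41) - 23744) = (-102*(-79 - 60) + 12948)*(-141 - 23744) = (-102*(-139) + 12948)*(-23885) = (14178 + 12948)*(-23885) = 27126*(-23885) = -647904510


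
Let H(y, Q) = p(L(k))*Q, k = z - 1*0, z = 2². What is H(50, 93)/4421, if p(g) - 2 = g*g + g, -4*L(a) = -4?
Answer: 372/4421 ≈ 0.084144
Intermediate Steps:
z = 4
k = 4 (k = 4 - 1*0 = 4 + 0 = 4)
L(a) = 1 (L(a) = -¼*(-4) = 1)
p(g) = 2 + g + g² (p(g) = 2 + (g*g + g) = 2 + (g² + g) = 2 + (g + g²) = 2 + g + g²)
H(y, Q) = 4*Q (H(y, Q) = (2 + 1 + 1²)*Q = (2 + 1 + 1)*Q = 4*Q)
H(50, 93)/4421 = (4*93)/4421 = 372*(1/4421) = 372/4421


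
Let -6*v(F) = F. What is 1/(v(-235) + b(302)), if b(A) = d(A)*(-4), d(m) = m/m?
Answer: 6/211 ≈ 0.028436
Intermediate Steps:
v(F) = -F/6
d(m) = 1
b(A) = -4 (b(A) = 1*(-4) = -4)
1/(v(-235) + b(302)) = 1/(-1/6*(-235) - 4) = 1/(235/6 - 4) = 1/(211/6) = 6/211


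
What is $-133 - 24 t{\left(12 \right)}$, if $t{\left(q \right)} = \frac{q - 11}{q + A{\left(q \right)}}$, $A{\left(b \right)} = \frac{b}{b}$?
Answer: $- \frac{1753}{13} \approx -134.85$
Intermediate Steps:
$A{\left(b \right)} = 1$
$t{\left(q \right)} = \frac{-11 + q}{1 + q}$ ($t{\left(q \right)} = \frac{q - 11}{q + 1} = \frac{-11 + q}{1 + q}$)
$-133 - 24 t{\left(12 \right)} = -133 - 24 \frac{-11 + 12}{1 + 12} = -133 - 24 \cdot \frac{1}{13} \cdot 1 = -133 - \frac{24}{13} = - \frac{1753}{13}$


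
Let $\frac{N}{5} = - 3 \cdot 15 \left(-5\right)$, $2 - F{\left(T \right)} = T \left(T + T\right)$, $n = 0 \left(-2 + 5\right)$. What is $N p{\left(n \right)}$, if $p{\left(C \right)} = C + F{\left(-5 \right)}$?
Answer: $-54000$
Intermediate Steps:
$n = 0$ ($n = 0 \cdot 3 = 0$)
$F{\left(T \right)} = 2 - 2 T^{2}$ ($F{\left(T \right)} = 2 - T \left(T + T\right) = 2 - T 2 T = 2 - 2 T^{2}$)
$p{\left(C \right)} = -48 + C$ ($p{\left(C \right)} = C + \left(2 - 2 \left(-5\right)^{2}\right) = C + \left(2 - 50\right) = C - 48 = -48 + C$)
$N = 1125$ ($N = 5 \left(- 3 \cdot 15 \left(-5\right)\right) = 5 \left(\left(-3\right) \left(-75\right)\right) = 5 \cdot 225 = 1125$)
$N p{\left(n \right)} = 1125 \left(-48 + 0\right) = 1125 \left(-48\right) = -54000$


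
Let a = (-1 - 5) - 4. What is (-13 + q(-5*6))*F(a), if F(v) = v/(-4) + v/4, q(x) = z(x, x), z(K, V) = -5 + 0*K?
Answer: 0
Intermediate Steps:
z(K, V) = -5 (z(K, V) = -5 + 0 = -5)
q(x) = -5
a = -10 (a = -6 - 4 = -10)
F(v) = 0 (F(v) = v*(-1/4) + v*(1/4) = -v/4 + v/4 = 0)
(-13 + q(-5*6))*F(a) = (-13 - 5)*0 = -18*0 = 0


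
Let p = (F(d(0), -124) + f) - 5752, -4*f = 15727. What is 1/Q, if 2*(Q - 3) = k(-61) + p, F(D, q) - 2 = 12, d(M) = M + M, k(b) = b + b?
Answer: -8/39143 ≈ -0.00020438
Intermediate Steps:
k(b) = 2*b
d(M) = 2*M
f = -15727/4 (f = -¼*15727 = -15727/4 ≈ -3931.8)
F(D, q) = 14 (F(D, q) = 2 + 12 = 14)
p = -38679/4 (p = (14 - 15727/4) - 5752 = -15671/4 - 5752 = -38679/4 ≈ -9669.8)
Q = -39143/8 (Q = 3 + (2*(-61) - 38679/4)/2 = 3 + (-122 - 38679/4)/2 = 3 + (½)*(-39167/4) = 3 - 39167/8 = -39143/8 ≈ -4892.9)
1/Q = 1/(-39143/8) = -8/39143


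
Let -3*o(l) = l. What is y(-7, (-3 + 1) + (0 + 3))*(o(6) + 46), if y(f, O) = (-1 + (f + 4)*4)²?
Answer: 7436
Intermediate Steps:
o(l) = -l/3
y(f, O) = (15 + 4*f)² (y(f, O) = (-1 + (4 + f)*4)² = (-1 + (16 + 4*f))² = (15 + 4*f)²)
y(-7, (-3 + 1) + (0 + 3))*(o(6) + 46) = (15 + 4*(-7))²*(-⅓*6 + 46) = (15 - 28)²*(-2 + 46) = (-13)²*44 = 169*44 = 7436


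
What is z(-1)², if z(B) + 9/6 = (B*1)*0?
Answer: 9/4 ≈ 2.2500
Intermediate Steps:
z(B) = -3/2 (z(B) = -3/2 + (B*1)*0 = -3/2 + B*0 = -3/2 + 0 = -3/2)
z(-1)² = (-3/2)² = 9/4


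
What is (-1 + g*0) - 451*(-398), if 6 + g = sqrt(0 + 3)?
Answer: 179497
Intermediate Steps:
g = -6 + sqrt(3) (g = -6 + sqrt(0 + 3) = -6 + sqrt(3) ≈ -4.2680)
(-1 + g*0) - 451*(-398) = (-1 + (-6 + sqrt(3))*0) - 451*(-398) = (-1 + 0) + 179498 = -1 + 179498 = 179497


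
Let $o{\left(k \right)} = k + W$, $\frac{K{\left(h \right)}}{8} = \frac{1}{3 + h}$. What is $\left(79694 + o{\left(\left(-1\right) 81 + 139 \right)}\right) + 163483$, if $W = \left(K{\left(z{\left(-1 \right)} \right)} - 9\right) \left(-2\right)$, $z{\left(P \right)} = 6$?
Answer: $\frac{2189261}{9} \approx 2.4325 \cdot 10^{5}$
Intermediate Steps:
$K{\left(h \right)} = \frac{8}{3 + h}$
$W = \frac{146}{9}$ ($W = \left(\frac{8}{3 + 6} - 9\right) \left(-2\right) = \left(\frac{8}{9} - 9\right) \left(-2\right) = \left(- \frac{73}{9}\right) \left(-2\right) = \frac{146}{9} \approx 16.222$)
$o{\left(k \right)} = \frac{146}{9} + k$ ($o{\left(k \right)} = k + \frac{146}{9} = \frac{146}{9} + k$)
$\left(79694 + o{\left(\left(-1\right) 81 + 139 \right)}\right) + 163483 = \left(79694 + \left(\frac{146}{9} + \left(\left(-1\right) 81 + 139\right)\right)\right) + 163483 = \left(79694 + \left(\frac{146}{9} + \left(-81 + 139\right)\right)\right) + 163483 = \left(79694 + \left(\frac{146}{9} + 58\right)\right) + 163483 = \left(79694 + \frac{668}{9}\right) + 163483 = \frac{717914}{9} + 163483 = \frac{2189261}{9}$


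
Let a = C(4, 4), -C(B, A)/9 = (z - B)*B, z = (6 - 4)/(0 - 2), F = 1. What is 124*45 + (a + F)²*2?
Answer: 71102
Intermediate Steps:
z = -1 (z = 2/(-2) = 2*(-½) = -1)
C(B, A) = -9*B*(-1 - B) (C(B, A) = -9*(-1 - B)*B = -9*B*(-1 - B))
a = 180 (a = 9*4*(1 + 4) = 9*4*5 = 180)
124*45 + (a + F)²*2 = 124*45 + (180 + 1)²*2 = 5580 + 181²*2 = 5580 + 32761*2 = 5580 + 65522 = 71102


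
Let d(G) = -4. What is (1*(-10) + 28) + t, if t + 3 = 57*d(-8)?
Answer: -213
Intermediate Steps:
t = -231 (t = -3 + 57*(-4) = -3 - 228 = -231)
(1*(-10) + 28) + t = (1*(-10) + 28) - 231 = (-10 + 28) - 231 = 18 - 231 = -213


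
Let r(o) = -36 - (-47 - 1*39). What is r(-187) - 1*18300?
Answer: -18250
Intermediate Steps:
r(o) = 50 (r(o) = -36 - (-47 - 39) = -36 - 1*(-86) = -36 + 86 = 50)
r(-187) - 1*18300 = 50 - 1*18300 = 50 - 18300 = -18250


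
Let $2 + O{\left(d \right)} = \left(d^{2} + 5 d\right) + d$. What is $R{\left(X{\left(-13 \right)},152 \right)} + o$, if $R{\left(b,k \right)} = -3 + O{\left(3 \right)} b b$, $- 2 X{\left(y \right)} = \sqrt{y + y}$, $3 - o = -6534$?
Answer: $\frac{12743}{2} \approx 6371.5$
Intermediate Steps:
$o = 6537$ ($o = 3 - -6534 = 3 + 6534 = 6537$)
$X{\left(y \right)} = - \frac{\sqrt{2} \sqrt{y}}{2}$ ($X{\left(y \right)} = - \frac{\sqrt{y + y}}{2} = - \frac{\sqrt{2 y}}{2} = - \frac{\sqrt{2} \sqrt{y}}{2}$)
$O{\left(d \right)} = -2 + d^{2} + 6 d$ ($O{\left(d \right)} = -2 + \left(\left(d^{2} + 5 d\right) + d\right) = -2 + \left(d^{2} + 6 d\right) = -2 + d^{2} + 6 d$)
$R{\left(b,k \right)} = -3 + 25 b^{2}$ ($R{\left(b,k \right)} = -3 + \left(-2 + 3^{2} + 6 \cdot 3\right) b b = -3 + \left(-2 + 9 + 18\right) b^{2} = -3 + 25 b^{2}$)
$R{\left(X{\left(-13 \right)},152 \right)} + o = \left(-3 + 25 \left(- \frac{\sqrt{2} \sqrt{-13}}{2}\right)^{2}\right) + 6537 = \left(-3 + 25 \left(- \frac{\sqrt{2} i \sqrt{13}}{2}\right)^{2}\right) + 6537 = \left(-3 + 25 \left(- \frac{i \sqrt{26}}{2}\right)^{2}\right) + 6537 = \left(-3 + 25 \left(- \frac{13}{2}\right)\right) + 6537 = \left(-3 - \frac{325}{2}\right) + 6537 = - \frac{331}{2} + 6537 = \frac{12743}{2}$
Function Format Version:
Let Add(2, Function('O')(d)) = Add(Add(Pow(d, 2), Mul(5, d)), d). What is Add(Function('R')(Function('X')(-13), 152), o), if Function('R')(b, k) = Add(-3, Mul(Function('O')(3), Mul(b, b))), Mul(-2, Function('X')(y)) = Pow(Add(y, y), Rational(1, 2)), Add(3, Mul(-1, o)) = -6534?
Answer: Rational(12743, 2) ≈ 6371.5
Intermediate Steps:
o = 6537 (o = Add(3, Mul(-1, -6534)) = Add(3, 6534) = 6537)
Function('X')(y) = Mul(Rational(-1, 2), Pow(2, Rational(1, 2)), Pow(y, Rational(1, 2))) (Function('X')(y) = Mul(Rational(-1, 2), Pow(Add(y, y), Rational(1, 2))) = Mul(Rational(-1, 2), Pow(Mul(2, y), Rational(1, 2))) = Mul(Rational(-1, 2), Mul(Pow(2, Rational(1, 2)), Pow(y, Rational(1, 2)))) = Mul(Rational(-1, 2), Pow(2, Rational(1, 2)), Pow(y, Rational(1, 2))))
Function('O')(d) = Add(-2, Pow(d, 2), Mul(6, d)) (Function('O')(d) = Add(-2, Add(Add(Pow(d, 2), Mul(5, d)), d)) = Add(-2, Add(Pow(d, 2), Mul(6, d))) = Add(-2, Pow(d, 2), Mul(6, d)))
Function('R')(b, k) = Add(-3, Mul(25, Pow(b, 2))) (Function('R')(b, k) = Add(-3, Mul(Add(-2, Pow(3, 2), Mul(6, 3)), Mul(b, b))) = Add(-3, Mul(Add(-2, 9, 18), Pow(b, 2))) = Add(-3, Mul(25, Pow(b, 2))))
Add(Function('R')(Function('X')(-13), 152), o) = Add(Add(-3, Mul(25, Pow(Mul(Rational(-1, 2), Pow(2, Rational(1, 2)), Pow(-13, Rational(1, 2))), 2))), 6537) = Add(Add(-3, Mul(25, Pow(Mul(Rational(-1, 2), Pow(2, Rational(1, 2)), Mul(I, Pow(13, Rational(1, 2)))), 2))), 6537) = Add(Add(-3, Mul(25, Pow(Mul(Rational(-1, 2), I, Pow(26, Rational(1, 2))), 2))), 6537) = Add(Add(-3, Mul(25, Rational(-13, 2))), 6537) = Add(Add(-3, Rational(-325, 2)), 6537) = Add(Rational(-331, 2), 6537) = Rational(12743, 2)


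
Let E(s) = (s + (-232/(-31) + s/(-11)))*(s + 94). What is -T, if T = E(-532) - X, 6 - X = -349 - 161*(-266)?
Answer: -85599795/341 ≈ -2.5103e+5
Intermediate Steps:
E(s) = (94 + s)*(232/31 + 10*s/11) (E(s) = (s + (-232*(-1/31) + s*(-1/11)))*(94 + s) = (s + (232/31 - s/11))*(94 + s) = (232/31 + 10*s/11)*(94 + s) = (94 + s)*(232/31 + 10*s/11))
X = -42471 (X = 6 - (-349 - 161*(-266)) = 6 - (-349 + 42826) = 6 - 1*42477 = 6 - 42477 = -42471)
T = 85599795/341 (T = (21808/31 + (10/11)*(-532)² + (31692/341)*(-532)) - 1*(-42471) = (21808/31 + (10/11)*283024 - 16860144/341) + 42471 = (21808/31 + 2830240/11 - 16860144/341) + 42471 = 71117184/341 + 42471 = 85599795/341 ≈ 2.5103e+5)
-T = -1*85599795/341 = -85599795/341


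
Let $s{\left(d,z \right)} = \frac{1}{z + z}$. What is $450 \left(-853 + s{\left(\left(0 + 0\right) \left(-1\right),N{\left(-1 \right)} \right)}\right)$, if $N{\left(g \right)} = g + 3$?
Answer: $- \frac{767475}{2} \approx -3.8374 \cdot 10^{5}$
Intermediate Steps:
$N{\left(g \right)} = 3 + g$
$s{\left(d,z \right)} = \frac{1}{2 z}$
$450 \left(-853 + s{\left(\left(0 + 0\right) \left(-1\right),N{\left(-1 \right)} \right)}\right) = 450 \left(-853 + \frac{1}{2 \left(3 - 1\right)}\right) = 450 \left(-853 + \frac{1}{2 \cdot 2}\right) = 450 \left(-853 + \frac{1}{2} \cdot \frac{1}{2}\right) = 450 \left(-853 + \frac{1}{4}\right) = 450 \left(- \frac{3411}{4}\right) = - \frac{767475}{2}$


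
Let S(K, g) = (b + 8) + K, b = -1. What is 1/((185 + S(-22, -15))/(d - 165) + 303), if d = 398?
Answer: 233/70769 ≈ 0.0032924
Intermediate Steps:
S(K, g) = 7 + K (S(K, g) = (-1 + 8) + K = 7 + K)
1/((185 + S(-22, -15))/(d - 165) + 303) = 1/((185 + (7 - 22))/(398 - 165) + 303) = 1/((185 - 15)/233 + 303) = 1/(170*(1/233) + 303) = 1/(170/233 + 303) = 1/(70769/233) = 233/70769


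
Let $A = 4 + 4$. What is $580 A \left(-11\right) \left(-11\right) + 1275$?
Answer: $562715$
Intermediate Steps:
$A = 8$
$580 A \left(-11\right) \left(-11\right) + 1275 = 580 \cdot 8 \left(-11\right) \left(-11\right) + 1275 = 580 \left(\left(-88\right) \left(-11\right)\right) + 1275 = 580 \cdot 968 + 1275 = 561440 + 1275 = 562715$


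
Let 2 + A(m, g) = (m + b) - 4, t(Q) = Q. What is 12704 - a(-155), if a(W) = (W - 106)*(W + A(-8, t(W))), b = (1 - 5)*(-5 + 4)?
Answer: -30361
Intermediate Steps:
b = 4 (b = -4*(-1) = 4)
A(m, g) = -2 + m (A(m, g) = -2 + ((m + 4) - 4) = -2 + ((4 + m) - 4) = -2 + m)
a(W) = (-106 + W)*(-10 + W) (a(W) = (W - 106)*(W + (-2 - 8)) = (-106 + W)*(W - 10) = (-106 + W)*(-10 + W))
12704 - a(-155) = 12704 - (1060 + (-155)² - 116*(-155)) = 12704 - (1060 + 24025 + 17980) = 12704 - 1*43065 = 12704 - 43065 = -30361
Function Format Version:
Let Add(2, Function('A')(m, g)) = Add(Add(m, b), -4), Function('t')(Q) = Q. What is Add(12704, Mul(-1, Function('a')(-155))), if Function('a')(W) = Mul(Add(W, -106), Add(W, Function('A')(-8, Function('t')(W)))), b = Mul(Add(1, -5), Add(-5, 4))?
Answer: -30361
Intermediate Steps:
b = 4 (b = Mul(-4, -1) = 4)
Function('A')(m, g) = Add(-2, m) (Function('A')(m, g) = Add(-2, Add(Add(m, 4), -4)) = Add(-2, Add(Add(4, m), -4)) = Add(-2, m))
Function('a')(W) = Mul(Add(-106, W), Add(-10, W)) (Function('a')(W) = Mul(Add(W, -106), Add(W, Add(-2, -8))) = Mul(Add(-106, W), Add(W, -10)) = Mul(Add(-106, W), Add(-10, W)))
Add(12704, Mul(-1, Function('a')(-155))) = Add(12704, Mul(-1, Add(1060, Pow(-155, 2), Mul(-116, -155)))) = Add(12704, Mul(-1, Add(1060, 24025, 17980))) = Add(12704, Mul(-1, 43065)) = Add(12704, -43065) = -30361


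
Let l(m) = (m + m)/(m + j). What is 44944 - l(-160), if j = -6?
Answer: 3730192/83 ≈ 44942.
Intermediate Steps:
l(m) = 2*m/(-6 + m) (l(m) = (m + m)/(m - 6) = (2*m)/(-6 + m) = 2*m/(-6 + m))
44944 - l(-160) = 44944 - 2*(-160)/(-6 - 160) = 44944 - 2*(-160)/(-166) = 44944 - 2*(-160)*(-1)/166 = 44944 - 1*160/83 = 44944 - 160/83 = 3730192/83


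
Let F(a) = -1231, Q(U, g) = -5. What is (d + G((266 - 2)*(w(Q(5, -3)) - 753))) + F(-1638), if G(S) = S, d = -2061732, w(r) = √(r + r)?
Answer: -2261755 + 264*I*√10 ≈ -2.2618e+6 + 834.84*I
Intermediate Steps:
w(r) = √2*√r (w(r) = √(2*r) = √2*√r)
(d + G((266 - 2)*(w(Q(5, -3)) - 753))) + F(-1638) = (-2061732 + (266 - 2)*(√2*√(-5) - 753)) - 1231 = (-2061732 + 264*(√2*(I*√5) - 753)) - 1231 = (-2061732 + 264*(I*√10 - 753)) - 1231 = (-2061732 + 264*(-753 + I*√10)) - 1231 = (-2061732 + (-198792 + 264*I*√10)) - 1231 = (-2260524 + 264*I*√10) - 1231 = -2261755 + 264*I*√10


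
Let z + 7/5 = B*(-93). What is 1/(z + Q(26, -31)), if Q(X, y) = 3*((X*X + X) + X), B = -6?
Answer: 5/13703 ≈ 0.00036488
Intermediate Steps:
Q(X, y) = 3*X² + 6*X (Q(X, y) = 3*((X² + X) + X) = 3*((X + X²) + X) = 3*(X² + 2*X) = 3*X² + 6*X)
z = 2783/5 (z = -7/5 - 6*(-93) = -7/5 + 558 = 2783/5 ≈ 556.60)
1/(z + Q(26, -31)) = 1/(2783/5 + 3*26*(2 + 26)) = 1/(2783/5 + 3*26*28) = 1/(2783/5 + 2184) = 1/(13703/5) = 5/13703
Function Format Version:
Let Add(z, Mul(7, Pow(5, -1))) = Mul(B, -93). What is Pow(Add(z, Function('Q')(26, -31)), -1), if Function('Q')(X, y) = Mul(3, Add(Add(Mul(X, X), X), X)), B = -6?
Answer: Rational(5, 13703) ≈ 0.00036488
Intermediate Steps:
Function('Q')(X, y) = Add(Mul(3, Pow(X, 2)), Mul(6, X)) (Function('Q')(X, y) = Mul(3, Add(Add(Pow(X, 2), X), X)) = Mul(3, Add(Add(X, Pow(X, 2)), X)) = Mul(3, Add(Pow(X, 2), Mul(2, X))) = Add(Mul(3, Pow(X, 2)), Mul(6, X)))
z = Rational(2783, 5) (z = Add(Rational(-7, 5), Mul(-6, -93)) = Add(Rational(-7, 5), 558) = Rational(2783, 5) ≈ 556.60)
Pow(Add(z, Function('Q')(26, -31)), -1) = Pow(Add(Rational(2783, 5), Mul(3, 26, Add(2, 26))), -1) = Pow(Add(Rational(2783, 5), Mul(3, 26, 28)), -1) = Pow(Add(Rational(2783, 5), 2184), -1) = Pow(Rational(13703, 5), -1) = Rational(5, 13703)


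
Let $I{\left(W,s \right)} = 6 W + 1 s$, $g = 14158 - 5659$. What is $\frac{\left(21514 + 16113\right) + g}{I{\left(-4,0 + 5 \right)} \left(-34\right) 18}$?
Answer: $\frac{23063}{5814} \approx 3.9668$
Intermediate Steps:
$g = 8499$
$I{\left(W,s \right)} = s + 6 W$ ($I{\left(W,s \right)} = 6 W + s = s + 6 W$)
$\frac{\left(21514 + 16113\right) + g}{I{\left(-4,0 + 5 \right)} \left(-34\right) 18} = \frac{\left(21514 + 16113\right) + 8499}{\left(\left(0 + 5\right) + 6 \left(-4\right)\right) \left(-34\right) 18} = \frac{37627 + 8499}{\left(5 - 24\right) \left(-34\right) 18} = \frac{46126}{\left(-19\right) \left(-34\right) 18} = \frac{46126}{646 \cdot 18} = \frac{46126}{11628} = 46126 \cdot \frac{1}{11628} = \frac{23063}{5814}$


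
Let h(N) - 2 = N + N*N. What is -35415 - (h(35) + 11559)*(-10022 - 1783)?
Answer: 151316490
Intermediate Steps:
h(N) = 2 + N + N² (h(N) = 2 + (N + N*N) = 2 + (N + N²) = 2 + N + N²)
-35415 - (h(35) + 11559)*(-10022 - 1783) = -35415 - ((2 + 35 + 35²) + 11559)*(-10022 - 1783) = -35415 - ((2 + 35 + 1225) + 11559)*(-11805) = -35415 - (1262 + 11559)*(-11805) = -35415 - 12821*(-11805) = -35415 - 1*(-151351905) = -35415 + 151351905 = 151316490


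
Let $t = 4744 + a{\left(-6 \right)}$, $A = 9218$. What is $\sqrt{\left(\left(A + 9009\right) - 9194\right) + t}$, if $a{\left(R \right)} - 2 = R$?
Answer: $\sqrt{13773} \approx 117.36$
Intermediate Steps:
$a{\left(R \right)} = 2 + R$
$t = 4740$ ($t = 4744 + \left(2 - 6\right) = 4744 - 4 = 4740$)
$\sqrt{\left(\left(A + 9009\right) - 9194\right) + t} = \sqrt{\left(\left(9218 + 9009\right) - 9194\right) + 4740} = \sqrt{\left(18227 - 9194\right) + 4740} = \sqrt{9033 + 4740} = \sqrt{13773}$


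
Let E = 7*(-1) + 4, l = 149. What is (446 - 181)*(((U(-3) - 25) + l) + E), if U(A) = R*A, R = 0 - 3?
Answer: 34450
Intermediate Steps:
E = -3 (E = -7 + 4 = -3)
R = -3
U(A) = -3*A
(446 - 181)*(((U(-3) - 25) + l) + E) = (446 - 181)*(((-3*(-3) - 25) + 149) - 3) = 265*(((9 - 25) + 149) - 3) = 265*((-16 + 149) - 3) = 265*(133 - 3) = 265*130 = 34450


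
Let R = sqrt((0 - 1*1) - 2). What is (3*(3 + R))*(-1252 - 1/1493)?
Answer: -16823133/1493 - 5607711*I*sqrt(3)/1493 ≈ -11268.0 - 6505.6*I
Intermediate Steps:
R = I*sqrt(3) (R = sqrt((0 - 1) - 2) = sqrt(-1 - 2) = sqrt(-3) = I*sqrt(3) ≈ 1.732*I)
(3*(3 + R))*(-1252 - 1/1493) = (3*(3 + I*sqrt(3)))*(-1252 - 1/1493) = (9 + 3*I*sqrt(3))*(-1252 - 1*1/1493) = (9 + 3*I*sqrt(3))*(-1252 - 1/1493) = (9 + 3*I*sqrt(3))*(-1869237/1493) = -16823133/1493 - 5607711*I*sqrt(3)/1493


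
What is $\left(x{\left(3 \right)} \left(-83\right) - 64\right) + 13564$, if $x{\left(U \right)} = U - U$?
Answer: $13500$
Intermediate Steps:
$x{\left(U \right)} = 0$
$\left(x{\left(3 \right)} \left(-83\right) - 64\right) + 13564 = \left(0 \left(-83\right) - 64\right) + 13564 = \left(0 - 64\right) + 13564 = -64 + 13564 = 13500$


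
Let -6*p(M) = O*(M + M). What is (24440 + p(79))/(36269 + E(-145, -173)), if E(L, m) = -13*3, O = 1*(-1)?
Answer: 73399/108690 ≈ 0.67531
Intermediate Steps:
O = -1
p(M) = M/3 (p(M) = -(-1)*(M + M)/6 = -(-1)*2*M/6 = -(-1)*M/3 = M/3)
E(L, m) = -39
(24440 + p(79))/(36269 + E(-145, -173)) = (24440 + (⅓)*79)/(36269 - 39) = (24440 + 79/3)/36230 = (73399/3)*(1/36230) = 73399/108690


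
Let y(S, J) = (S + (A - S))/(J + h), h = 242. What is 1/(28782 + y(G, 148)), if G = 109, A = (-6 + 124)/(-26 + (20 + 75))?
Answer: 13455/387261869 ≈ 3.4744e-5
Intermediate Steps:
A = 118/69 (A = 118/(-26 + 95) = 118/69 ≈ 1.7101)
y(S, J) = 118/(69*(242 + J)) (y(S, J) = (S + (118/69 - S))/(J + 242) = 118/(69*(242 + J)))
1/(28782 + y(G, 148)) = 1/(28782 + 118/(69*(242 + 148))) = 1/(28782 + (118/69)/390) = 1/(28782 + (118/69)*(1/390)) = 1/(28782 + 59/13455) = 1/(387261869/13455) = 13455/387261869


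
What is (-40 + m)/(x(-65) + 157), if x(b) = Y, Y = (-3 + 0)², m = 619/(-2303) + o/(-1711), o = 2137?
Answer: -81798970/327055939 ≈ -0.25011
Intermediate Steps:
m = -5980620/3940433 (m = 619/(-2303) + 2137/(-1711) = 619*(-1/2303) + 2137*(-1/1711) = -619/2303 - 2137/1711 = -5980620/3940433 ≈ -1.5178)
Y = 9 (Y = (-3)² = 9)
x(b) = 9
(-40 + m)/(x(-65) + 157) = (-40 - 5980620/3940433)/(9 + 157) = -163597940/3940433/166 = -163597940/3940433*1/166 = -81798970/327055939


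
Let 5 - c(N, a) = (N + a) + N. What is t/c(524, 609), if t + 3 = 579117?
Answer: -289557/826 ≈ -350.55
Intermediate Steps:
c(N, a) = 5 - a - 2*N (c(N, a) = 5 - ((N + a) + N) = 5 - (a + 2*N) = 5 + (-a - 2*N) = 5 - a - 2*N)
t = 579114 (t = -3 + 579117 = 579114)
t/c(524, 609) = 579114/(5 - 1*609 - 2*524) = 579114/(5 - 609 - 1048) = 579114/(-1652) = 579114*(-1/1652) = -289557/826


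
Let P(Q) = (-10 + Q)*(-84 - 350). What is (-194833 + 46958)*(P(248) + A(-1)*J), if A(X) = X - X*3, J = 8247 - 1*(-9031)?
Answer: 10164336000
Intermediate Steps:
J = 17278 (J = 8247 + 9031 = 17278)
P(Q) = 4340 - 434*Q (P(Q) = (-10 + Q)*(-434) = 4340 - 434*Q)
A(X) = -2*X (A(X) = X - 3*X = -2*X)
(-194833 + 46958)*(P(248) + A(-1)*J) = (-194833 + 46958)*((4340 - 434*248) - 2*(-1)*17278) = -147875*((4340 - 107632) + 2*17278) = -147875*(-103292 + 34556) = -147875*(-68736) = 10164336000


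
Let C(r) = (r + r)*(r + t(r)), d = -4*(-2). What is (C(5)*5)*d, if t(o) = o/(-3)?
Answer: 4000/3 ≈ 1333.3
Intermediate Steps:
t(o) = -o/3 (t(o) = o*(-1/3) = -o/3)
d = 8
C(r) = 4*r**2/3 (C(r) = (r + r)*(r - r/3) = (2*r)*(2*r/3) = 4*r**2/3)
(C(5)*5)*d = (((4/3)*5**2)*5)*8 = (((4/3)*25)*5)*8 = ((100/3)*5)*8 = (500/3)*8 = 4000/3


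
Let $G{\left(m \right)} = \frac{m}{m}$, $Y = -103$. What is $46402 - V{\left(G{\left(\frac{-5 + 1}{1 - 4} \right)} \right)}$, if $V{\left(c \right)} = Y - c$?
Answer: $46506$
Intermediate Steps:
$G{\left(m \right)} = 1$
$V{\left(c \right)} = -103 - c$
$46402 - V{\left(G{\left(\frac{-5 + 1}{1 - 4} \right)} \right)} = 46402 - \left(-103 - 1\right) = 46402 - -104 = 46402 + 104 = 46506$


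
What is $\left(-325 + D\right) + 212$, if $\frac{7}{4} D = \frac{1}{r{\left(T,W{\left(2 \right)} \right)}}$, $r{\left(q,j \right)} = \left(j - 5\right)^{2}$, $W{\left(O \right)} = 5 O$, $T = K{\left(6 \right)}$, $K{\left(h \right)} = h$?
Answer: $- \frac{19771}{175} \approx -112.98$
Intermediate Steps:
$T = 6$
$r{\left(q,j \right)} = \left(-5 + j\right)^{2}$
$D = \frac{4}{175}$ ($D = \frac{4}{7 \left(-5 + 5 \cdot 2\right)^{2}} = \frac{4}{7 \left(-5 + 10\right)^{2}} = \frac{4}{7 \cdot 5^{2}} = \frac{4}{7 \cdot 25} = \frac{4}{7} \cdot \frac{1}{25} = \frac{4}{175} \approx 0.022857$)
$\left(-325 + D\right) + 212 = \left(-325 + \frac{4}{175}\right) + 212 = - \frac{56871}{175} + 212 = - \frac{19771}{175}$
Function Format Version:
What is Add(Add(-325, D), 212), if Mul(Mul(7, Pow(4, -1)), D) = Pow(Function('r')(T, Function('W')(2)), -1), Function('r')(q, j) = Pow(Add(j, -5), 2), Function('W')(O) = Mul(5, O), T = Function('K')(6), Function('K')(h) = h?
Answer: Rational(-19771, 175) ≈ -112.98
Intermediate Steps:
T = 6
Function('r')(q, j) = Pow(Add(-5, j), 2)
D = Rational(4, 175) (D = Mul(Rational(4, 7), Pow(Pow(Add(-5, Mul(5, 2)), 2), -1)) = Mul(Rational(4, 7), Pow(Pow(Add(-5, 10), 2), -1)) = Mul(Rational(4, 7), Pow(Pow(5, 2), -1)) = Mul(Rational(4, 7), Pow(25, -1)) = Mul(Rational(4, 7), Rational(1, 25)) = Rational(4, 175) ≈ 0.022857)
Add(Add(-325, D), 212) = Add(Add(-325, Rational(4, 175)), 212) = Add(Rational(-56871, 175), 212) = Rational(-19771, 175)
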